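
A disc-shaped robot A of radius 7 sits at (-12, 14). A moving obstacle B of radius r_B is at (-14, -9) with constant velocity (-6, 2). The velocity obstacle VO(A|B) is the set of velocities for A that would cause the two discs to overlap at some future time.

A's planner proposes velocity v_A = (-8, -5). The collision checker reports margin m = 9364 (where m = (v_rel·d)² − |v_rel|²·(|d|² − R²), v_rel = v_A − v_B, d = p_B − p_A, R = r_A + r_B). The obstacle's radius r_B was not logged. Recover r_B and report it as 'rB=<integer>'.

m = 9364
d = (-2, -23);  v_rel = (-2, -7),  |v_rel|² = 53
v_rel×d = (-2)·(-23) − (-7)·(-2) = 32
since m = R²·53 − 32²:  R² = (1024 + 9364) / 53 = 196
R = √196 = 14  ⇒  r_B = 14 − 7 = 7

rB=7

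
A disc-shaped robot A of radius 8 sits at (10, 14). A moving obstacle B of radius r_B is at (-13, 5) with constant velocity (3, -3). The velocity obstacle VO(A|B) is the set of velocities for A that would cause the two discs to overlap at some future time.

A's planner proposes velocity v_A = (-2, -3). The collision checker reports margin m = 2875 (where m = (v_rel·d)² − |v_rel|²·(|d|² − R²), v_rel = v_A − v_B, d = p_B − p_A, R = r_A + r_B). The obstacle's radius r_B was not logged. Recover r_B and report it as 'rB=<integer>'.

m = 2875
d = (-23, -9);  v_rel = (-5, 0),  |v_rel|² = 25
v_rel×d = (-5)·(-9) − (0)·(-23) = 45
since m = R²·25 − 45²:  R² = (2025 + 2875) / 25 = 196
R = √196 = 14  ⇒  r_B = 14 − 8 = 6

rB=6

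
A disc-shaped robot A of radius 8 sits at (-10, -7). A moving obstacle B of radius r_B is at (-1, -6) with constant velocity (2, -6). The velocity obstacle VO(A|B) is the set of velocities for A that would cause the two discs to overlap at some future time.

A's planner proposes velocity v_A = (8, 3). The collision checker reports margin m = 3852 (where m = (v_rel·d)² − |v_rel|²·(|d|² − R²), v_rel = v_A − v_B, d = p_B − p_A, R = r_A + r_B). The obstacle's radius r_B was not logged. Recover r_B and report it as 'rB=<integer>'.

m = 3852
d = (9, 1);  v_rel = (6, 9),  |v_rel|² = 117
v_rel×d = (6)·(1) − (9)·(9) = -75
since m = R²·117 − (-75)²:  R² = (5625 + 3852) / 117 = 81
R = √81 = 9  ⇒  r_B = 9 − 8 = 1

rB=1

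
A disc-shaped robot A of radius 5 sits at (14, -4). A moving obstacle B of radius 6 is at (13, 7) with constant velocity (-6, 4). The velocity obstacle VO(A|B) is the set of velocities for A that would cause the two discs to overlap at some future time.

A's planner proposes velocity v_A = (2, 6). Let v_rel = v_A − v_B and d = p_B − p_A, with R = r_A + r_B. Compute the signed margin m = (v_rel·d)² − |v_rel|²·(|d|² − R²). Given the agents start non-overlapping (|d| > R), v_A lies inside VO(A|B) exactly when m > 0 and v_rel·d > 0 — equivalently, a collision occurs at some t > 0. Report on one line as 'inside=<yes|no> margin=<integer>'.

d = (-1, 11),  |d|² = 122;  R = 5+6 = 11,  c = 122−11² = 1
v_rel = (8, 2),  |v_rel|² = 68;  v_rel·d = (8)·(-1) + (2)·(11) = 14
68·t² − 28·t + 1 = 0  ⇒  m = 14² − 68·1 = 128
m = 128 > 0,  v_rel·d = 14 > 0  ⇒  inside

inside=yes margin=128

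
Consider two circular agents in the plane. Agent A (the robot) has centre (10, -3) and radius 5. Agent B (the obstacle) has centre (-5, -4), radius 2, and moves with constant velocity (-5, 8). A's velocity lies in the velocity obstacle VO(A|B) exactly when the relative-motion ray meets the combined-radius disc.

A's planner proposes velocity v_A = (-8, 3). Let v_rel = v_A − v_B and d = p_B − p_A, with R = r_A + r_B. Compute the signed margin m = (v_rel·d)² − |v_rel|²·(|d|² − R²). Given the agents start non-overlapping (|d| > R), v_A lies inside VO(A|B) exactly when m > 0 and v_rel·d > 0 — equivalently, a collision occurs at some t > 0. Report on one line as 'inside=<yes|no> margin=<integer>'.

d = (-15, -1),  |d|² = 226;  R = 5+2 = 7,  c = 226−7² = 177
v_rel = (-3, -5),  |v_rel|² = 34;  v_rel·d = (-3)·(-15) + (-5)·(-1) = 50
34·t² − 100·t + 177 = 0  ⇒  m = 50² − 34·177 = -3518
m = -3518 < 0,  v_rel·d = 50 > 0  ⇒  outside

inside=no margin=-3518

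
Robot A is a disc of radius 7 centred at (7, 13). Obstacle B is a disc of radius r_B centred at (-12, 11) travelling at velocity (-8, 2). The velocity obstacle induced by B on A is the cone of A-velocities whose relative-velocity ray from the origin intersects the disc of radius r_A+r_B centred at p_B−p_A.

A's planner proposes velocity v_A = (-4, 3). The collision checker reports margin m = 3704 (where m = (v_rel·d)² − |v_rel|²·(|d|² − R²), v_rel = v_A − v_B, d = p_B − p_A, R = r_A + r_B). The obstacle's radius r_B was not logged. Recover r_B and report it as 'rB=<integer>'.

m = 3704
d = (-19, -2);  v_rel = (4, 1),  |v_rel|² = 17
v_rel×d = (4)·(-2) − (1)·(-19) = 11
since m = R²·17 − 11²:  R² = (121 + 3704) / 17 = 225
R = √225 = 15  ⇒  r_B = 15 − 7 = 8

rB=8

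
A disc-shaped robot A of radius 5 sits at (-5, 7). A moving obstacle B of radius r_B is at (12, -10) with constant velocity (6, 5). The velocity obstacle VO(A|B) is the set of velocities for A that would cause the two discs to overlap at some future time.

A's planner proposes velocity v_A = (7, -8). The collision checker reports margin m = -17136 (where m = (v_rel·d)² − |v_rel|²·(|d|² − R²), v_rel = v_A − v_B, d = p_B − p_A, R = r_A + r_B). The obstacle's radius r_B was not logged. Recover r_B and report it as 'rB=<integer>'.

m = -17136
d = (17, -17);  v_rel = (1, -13),  |v_rel|² = 170
v_rel×d = (1)·(-17) − (-13)·(17) = 204
since m = R²·170 − 204²:  R² = (41616 + -17136) / 170 = 144
R = √144 = 12  ⇒  r_B = 12 − 5 = 7

rB=7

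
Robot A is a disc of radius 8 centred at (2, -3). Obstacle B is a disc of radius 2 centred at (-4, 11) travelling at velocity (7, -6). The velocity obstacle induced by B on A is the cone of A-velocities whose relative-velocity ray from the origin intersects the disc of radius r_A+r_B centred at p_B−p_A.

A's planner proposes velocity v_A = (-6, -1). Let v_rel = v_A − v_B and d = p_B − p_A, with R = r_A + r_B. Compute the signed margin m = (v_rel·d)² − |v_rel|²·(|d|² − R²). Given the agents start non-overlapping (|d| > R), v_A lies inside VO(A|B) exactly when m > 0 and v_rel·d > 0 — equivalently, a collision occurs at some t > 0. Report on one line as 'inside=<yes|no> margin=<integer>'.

d = (-6, 14),  |d|² = 232;  R = 8+2 = 10,  c = 232−10² = 132
v_rel = (-13, 5),  |v_rel|² = 194;  v_rel·d = (-13)·(-6) + (5)·(14) = 148
194·t² − 296·t + 132 = 0  ⇒  m = 148² − 194·132 = -3704
m = -3704 < 0,  v_rel·d = 148 > 0  ⇒  outside

inside=no margin=-3704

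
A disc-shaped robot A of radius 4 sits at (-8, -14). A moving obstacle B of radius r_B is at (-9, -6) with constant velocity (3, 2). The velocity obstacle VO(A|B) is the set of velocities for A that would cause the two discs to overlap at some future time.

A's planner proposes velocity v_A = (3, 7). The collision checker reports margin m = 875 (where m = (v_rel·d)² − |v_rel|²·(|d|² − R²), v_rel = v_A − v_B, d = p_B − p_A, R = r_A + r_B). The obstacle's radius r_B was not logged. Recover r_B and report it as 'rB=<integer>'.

m = 875
d = (-1, 8);  v_rel = (0, 5),  |v_rel|² = 25
v_rel×d = (0)·(8) − (5)·(-1) = 5
since m = R²·25 − 5²:  R² = (25 + 875) / 25 = 36
R = √36 = 6  ⇒  r_B = 6 − 4 = 2

rB=2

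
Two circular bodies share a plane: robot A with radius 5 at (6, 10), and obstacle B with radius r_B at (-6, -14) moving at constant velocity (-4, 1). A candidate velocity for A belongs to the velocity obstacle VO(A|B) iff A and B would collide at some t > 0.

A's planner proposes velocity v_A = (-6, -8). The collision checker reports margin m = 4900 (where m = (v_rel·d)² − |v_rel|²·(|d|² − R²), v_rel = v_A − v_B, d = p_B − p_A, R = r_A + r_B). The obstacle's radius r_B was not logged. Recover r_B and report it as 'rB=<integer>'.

m = 4900
d = (-12, -24);  v_rel = (-2, -9),  |v_rel|² = 85
v_rel×d = (-2)·(-24) − (-9)·(-12) = -60
since m = R²·85 − (-60)²:  R² = (3600 + 4900) / 85 = 100
R = √100 = 10  ⇒  r_B = 10 − 5 = 5

rB=5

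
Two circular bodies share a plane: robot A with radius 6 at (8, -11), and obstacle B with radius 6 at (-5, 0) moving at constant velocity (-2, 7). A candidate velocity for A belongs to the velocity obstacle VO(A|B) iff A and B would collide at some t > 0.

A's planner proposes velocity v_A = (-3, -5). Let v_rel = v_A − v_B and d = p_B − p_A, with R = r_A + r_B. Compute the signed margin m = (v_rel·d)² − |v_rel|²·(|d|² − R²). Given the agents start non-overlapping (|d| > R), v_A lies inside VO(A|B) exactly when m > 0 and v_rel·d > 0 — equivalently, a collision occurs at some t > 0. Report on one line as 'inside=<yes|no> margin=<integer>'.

d = (-13, 11),  |d|² = 290;  R = 6+6 = 12,  c = 290−12² = 146
v_rel = (-1, -12),  |v_rel|² = 145;  v_rel·d = (-1)·(-13) + (-12)·(11) = -119
145·t² + 238·t + 146 = 0  ⇒  m = (-119)² − 145·146 = -7009
m = -7009 < 0,  v_rel·d = -119 < 0  ⇒  outside

inside=no margin=-7009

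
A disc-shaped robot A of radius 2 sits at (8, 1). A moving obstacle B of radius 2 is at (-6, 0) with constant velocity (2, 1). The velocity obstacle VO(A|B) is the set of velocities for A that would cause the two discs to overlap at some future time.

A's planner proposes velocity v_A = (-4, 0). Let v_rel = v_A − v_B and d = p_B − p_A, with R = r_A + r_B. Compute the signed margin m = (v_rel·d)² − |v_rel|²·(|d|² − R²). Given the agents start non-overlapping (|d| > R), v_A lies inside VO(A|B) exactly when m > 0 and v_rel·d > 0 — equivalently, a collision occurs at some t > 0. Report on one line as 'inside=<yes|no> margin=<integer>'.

d = (-14, -1),  |d|² = 197;  R = 2+2 = 4,  c = 197−4² = 181
v_rel = (-6, -1),  |v_rel|² = 37;  v_rel·d = (-6)·(-14) + (-1)·(-1) = 85
37·t² − 170·t + 181 = 0  ⇒  m = 85² − 37·181 = 528
m = 528 > 0,  v_rel·d = 85 > 0  ⇒  inside

inside=yes margin=528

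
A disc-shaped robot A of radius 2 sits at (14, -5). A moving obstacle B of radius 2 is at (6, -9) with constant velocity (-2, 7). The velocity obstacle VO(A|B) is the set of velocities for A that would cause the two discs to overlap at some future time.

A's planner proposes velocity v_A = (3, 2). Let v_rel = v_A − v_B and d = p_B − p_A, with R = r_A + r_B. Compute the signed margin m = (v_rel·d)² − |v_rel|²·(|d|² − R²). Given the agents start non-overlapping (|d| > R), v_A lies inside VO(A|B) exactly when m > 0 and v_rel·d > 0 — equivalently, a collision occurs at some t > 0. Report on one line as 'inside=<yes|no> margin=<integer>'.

d = (-8, -4),  |d|² = 80;  R = 2+2 = 4,  c = 80−4² = 64
v_rel = (5, -5),  |v_rel|² = 50;  v_rel·d = (5)·(-8) + (-5)·(-4) = -20
50·t² + 40·t + 64 = 0  ⇒  m = (-20)² − 50·64 = -2800
m = -2800 < 0,  v_rel·d = -20 < 0  ⇒  outside

inside=no margin=-2800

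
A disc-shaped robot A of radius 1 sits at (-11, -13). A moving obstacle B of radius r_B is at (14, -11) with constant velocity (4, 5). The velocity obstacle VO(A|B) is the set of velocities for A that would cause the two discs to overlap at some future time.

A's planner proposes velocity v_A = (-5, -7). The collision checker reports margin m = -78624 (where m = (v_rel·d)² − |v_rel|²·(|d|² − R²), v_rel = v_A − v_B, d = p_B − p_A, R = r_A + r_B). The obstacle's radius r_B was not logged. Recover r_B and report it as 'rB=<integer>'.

m = -78624
d = (25, 2);  v_rel = (-9, -12),  |v_rel|² = 225
v_rel×d = (-9)·(2) − (-12)·(25) = 282
since m = R²·225 − 282²:  R² = (79524 + -78624) / 225 = 4
R = √4 = 2  ⇒  r_B = 2 − 1 = 1

rB=1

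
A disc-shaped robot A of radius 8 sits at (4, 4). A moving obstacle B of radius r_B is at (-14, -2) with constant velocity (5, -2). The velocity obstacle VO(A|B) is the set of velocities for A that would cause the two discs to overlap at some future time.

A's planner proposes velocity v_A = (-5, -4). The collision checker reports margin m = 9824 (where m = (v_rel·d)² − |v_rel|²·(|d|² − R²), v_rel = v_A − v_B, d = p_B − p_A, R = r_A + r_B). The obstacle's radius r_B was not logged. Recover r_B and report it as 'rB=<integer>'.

m = 9824
d = (-18, -6);  v_rel = (-10, -2),  |v_rel|² = 104
v_rel×d = (-10)·(-6) − (-2)·(-18) = 24
since m = R²·104 − 24²:  R² = (576 + 9824) / 104 = 100
R = √100 = 10  ⇒  r_B = 10 − 8 = 2

rB=2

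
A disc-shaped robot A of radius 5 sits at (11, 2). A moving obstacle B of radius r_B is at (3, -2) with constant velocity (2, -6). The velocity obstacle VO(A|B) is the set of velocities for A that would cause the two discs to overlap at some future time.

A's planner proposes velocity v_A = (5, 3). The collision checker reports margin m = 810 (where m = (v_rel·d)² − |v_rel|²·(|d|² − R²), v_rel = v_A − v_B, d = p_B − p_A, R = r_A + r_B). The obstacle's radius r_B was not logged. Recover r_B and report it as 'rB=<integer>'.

m = 810
d = (-8, -4);  v_rel = (3, 9),  |v_rel|² = 90
v_rel×d = (3)·(-4) − (9)·(-8) = 60
since m = R²·90 − 60²:  R² = (3600 + 810) / 90 = 49
R = √49 = 7  ⇒  r_B = 7 − 5 = 2

rB=2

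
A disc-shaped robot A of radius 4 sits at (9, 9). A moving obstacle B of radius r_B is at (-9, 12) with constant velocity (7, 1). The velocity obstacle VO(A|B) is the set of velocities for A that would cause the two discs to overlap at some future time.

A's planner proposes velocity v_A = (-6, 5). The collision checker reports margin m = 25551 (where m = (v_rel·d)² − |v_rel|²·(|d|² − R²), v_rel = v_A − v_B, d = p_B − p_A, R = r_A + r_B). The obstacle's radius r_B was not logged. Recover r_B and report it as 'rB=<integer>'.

m = 25551
d = (-18, 3);  v_rel = (-13, 4),  |v_rel|² = 185
v_rel×d = (-13)·(3) − (4)·(-18) = 33
since m = R²·185 − 33²:  R² = (1089 + 25551) / 185 = 144
R = √144 = 12  ⇒  r_B = 12 − 4 = 8

rB=8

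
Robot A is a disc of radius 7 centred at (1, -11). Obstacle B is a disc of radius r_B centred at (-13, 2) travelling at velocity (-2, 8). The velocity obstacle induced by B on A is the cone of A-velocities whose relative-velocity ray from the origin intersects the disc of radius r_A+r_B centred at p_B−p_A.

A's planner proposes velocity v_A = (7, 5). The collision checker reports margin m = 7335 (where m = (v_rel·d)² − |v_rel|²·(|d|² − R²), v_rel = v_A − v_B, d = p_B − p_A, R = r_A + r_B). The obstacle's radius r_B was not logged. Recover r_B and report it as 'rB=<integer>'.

m = 7335
d = (-14, 13);  v_rel = (9, -3),  |v_rel|² = 90
v_rel×d = (9)·(13) − (-3)·(-14) = 75
since m = R²·90 − 75²:  R² = (5625 + 7335) / 90 = 144
R = √144 = 12  ⇒  r_B = 12 − 7 = 5

rB=5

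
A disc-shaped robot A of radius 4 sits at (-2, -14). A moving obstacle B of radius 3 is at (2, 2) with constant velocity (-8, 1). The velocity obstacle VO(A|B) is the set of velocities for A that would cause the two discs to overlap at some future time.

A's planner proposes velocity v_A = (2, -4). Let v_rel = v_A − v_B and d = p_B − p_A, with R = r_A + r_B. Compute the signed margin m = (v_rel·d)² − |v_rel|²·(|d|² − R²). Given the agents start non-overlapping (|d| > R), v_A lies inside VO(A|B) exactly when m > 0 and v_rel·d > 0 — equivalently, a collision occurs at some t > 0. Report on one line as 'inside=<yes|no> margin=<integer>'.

d = (4, 16),  |d|² = 272;  R = 4+3 = 7,  c = 272−7² = 223
v_rel = (10, -5),  |v_rel|² = 125;  v_rel·d = (10)·(4) + (-5)·(16) = -40
125·t² + 80·t + 223 = 0  ⇒  m = (-40)² − 125·223 = -26275
m = -26275 < 0,  v_rel·d = -40 < 0  ⇒  outside

inside=no margin=-26275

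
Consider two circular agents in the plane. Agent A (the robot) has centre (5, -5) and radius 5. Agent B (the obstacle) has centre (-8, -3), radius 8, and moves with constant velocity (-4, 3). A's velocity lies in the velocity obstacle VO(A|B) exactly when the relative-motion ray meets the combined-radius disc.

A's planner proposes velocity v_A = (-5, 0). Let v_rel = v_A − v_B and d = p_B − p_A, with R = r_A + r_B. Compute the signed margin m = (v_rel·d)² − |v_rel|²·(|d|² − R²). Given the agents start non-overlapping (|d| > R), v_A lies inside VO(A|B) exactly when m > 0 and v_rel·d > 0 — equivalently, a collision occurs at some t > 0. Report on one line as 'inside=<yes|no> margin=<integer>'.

d = (-13, 2),  |d|² = 173;  R = 5+8 = 13,  c = 173−13² = 4
v_rel = (-1, -3),  |v_rel|² = 10;  v_rel·d = (-1)·(-13) + (-3)·(2) = 7
10·t² − 14·t + 4 = 0  ⇒  m = 7² − 10·4 = 9
m = 9 > 0,  v_rel·d = 7 > 0  ⇒  inside

inside=yes margin=9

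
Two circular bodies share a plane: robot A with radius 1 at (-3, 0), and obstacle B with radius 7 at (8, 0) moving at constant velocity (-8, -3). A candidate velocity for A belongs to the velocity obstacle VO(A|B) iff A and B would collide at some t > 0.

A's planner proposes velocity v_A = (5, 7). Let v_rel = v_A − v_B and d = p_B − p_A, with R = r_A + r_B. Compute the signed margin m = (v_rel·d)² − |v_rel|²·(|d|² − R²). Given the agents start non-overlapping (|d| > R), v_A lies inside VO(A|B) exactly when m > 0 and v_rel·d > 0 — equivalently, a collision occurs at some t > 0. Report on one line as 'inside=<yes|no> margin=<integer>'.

d = (11, 0),  |d|² = 121;  R = 1+7 = 8,  c = 121−8² = 57
v_rel = (13, 10),  |v_rel|² = 269;  v_rel·d = (13)·(11) + (10)·(0) = 143
269·t² − 286·t + 57 = 0  ⇒  m = 143² − 269·57 = 5116
m = 5116 > 0,  v_rel·d = 143 > 0  ⇒  inside

inside=yes margin=5116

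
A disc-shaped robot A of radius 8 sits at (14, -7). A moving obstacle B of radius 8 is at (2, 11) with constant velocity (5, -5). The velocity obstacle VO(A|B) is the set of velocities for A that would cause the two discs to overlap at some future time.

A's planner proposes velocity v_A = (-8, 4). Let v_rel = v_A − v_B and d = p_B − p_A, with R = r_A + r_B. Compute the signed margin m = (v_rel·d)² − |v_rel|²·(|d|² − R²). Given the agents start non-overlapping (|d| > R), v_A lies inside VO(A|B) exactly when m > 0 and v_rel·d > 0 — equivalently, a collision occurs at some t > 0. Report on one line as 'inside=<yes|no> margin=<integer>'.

d = (-12, 18),  |d|² = 468;  R = 8+8 = 16,  c = 468−16² = 212
v_rel = (-13, 9),  |v_rel|² = 250;  v_rel·d = (-13)·(-12) + (9)·(18) = 318
250·t² − 636·t + 212 = 0  ⇒  m = 318² − 250·212 = 48124
m = 48124 > 0,  v_rel·d = 318 > 0  ⇒  inside

inside=yes margin=48124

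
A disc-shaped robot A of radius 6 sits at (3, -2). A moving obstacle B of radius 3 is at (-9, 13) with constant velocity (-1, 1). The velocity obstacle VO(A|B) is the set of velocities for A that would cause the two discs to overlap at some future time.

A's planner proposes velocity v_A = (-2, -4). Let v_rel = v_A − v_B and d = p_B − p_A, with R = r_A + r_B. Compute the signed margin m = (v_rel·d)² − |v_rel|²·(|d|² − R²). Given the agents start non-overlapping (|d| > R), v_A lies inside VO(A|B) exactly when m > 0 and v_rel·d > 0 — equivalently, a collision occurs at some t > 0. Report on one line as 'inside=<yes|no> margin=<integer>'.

d = (-12, 15),  |d|² = 369;  R = 6+3 = 9,  c = 369−9² = 288
v_rel = (-1, -5),  |v_rel|² = 26;  v_rel·d = (-1)·(-12) + (-5)·(15) = -63
26·t² + 126·t + 288 = 0  ⇒  m = (-63)² − 26·288 = -3519
m = -3519 < 0,  v_rel·d = -63 < 0  ⇒  outside

inside=no margin=-3519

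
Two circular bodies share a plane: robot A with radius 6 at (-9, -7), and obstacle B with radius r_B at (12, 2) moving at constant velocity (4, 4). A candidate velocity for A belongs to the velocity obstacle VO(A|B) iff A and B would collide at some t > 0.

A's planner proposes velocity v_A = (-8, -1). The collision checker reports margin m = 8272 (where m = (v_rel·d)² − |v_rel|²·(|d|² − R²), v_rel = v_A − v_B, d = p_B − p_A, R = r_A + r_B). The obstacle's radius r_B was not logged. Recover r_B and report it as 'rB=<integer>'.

m = 8272
d = (21, 9);  v_rel = (-12, -5),  |v_rel|² = 169
v_rel×d = (-12)·(9) − (-5)·(21) = -3
since m = R²·169 − (-3)²:  R² = (9 + 8272) / 169 = 49
R = √49 = 7  ⇒  r_B = 7 − 6 = 1

rB=1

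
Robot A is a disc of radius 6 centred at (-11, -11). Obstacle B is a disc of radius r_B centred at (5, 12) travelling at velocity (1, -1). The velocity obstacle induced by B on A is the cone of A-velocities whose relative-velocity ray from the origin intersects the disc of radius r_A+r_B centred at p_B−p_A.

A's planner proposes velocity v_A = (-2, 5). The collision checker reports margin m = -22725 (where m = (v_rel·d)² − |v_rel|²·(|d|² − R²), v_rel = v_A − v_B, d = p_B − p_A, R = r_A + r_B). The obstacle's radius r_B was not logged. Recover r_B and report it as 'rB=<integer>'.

m = -22725
d = (16, 23);  v_rel = (-3, 6),  |v_rel|² = 45
v_rel×d = (-3)·(23) − (6)·(16) = -165
since m = R²·45 − (-165)²:  R² = (27225 + -22725) / 45 = 100
R = √100 = 10  ⇒  r_B = 10 − 6 = 4

rB=4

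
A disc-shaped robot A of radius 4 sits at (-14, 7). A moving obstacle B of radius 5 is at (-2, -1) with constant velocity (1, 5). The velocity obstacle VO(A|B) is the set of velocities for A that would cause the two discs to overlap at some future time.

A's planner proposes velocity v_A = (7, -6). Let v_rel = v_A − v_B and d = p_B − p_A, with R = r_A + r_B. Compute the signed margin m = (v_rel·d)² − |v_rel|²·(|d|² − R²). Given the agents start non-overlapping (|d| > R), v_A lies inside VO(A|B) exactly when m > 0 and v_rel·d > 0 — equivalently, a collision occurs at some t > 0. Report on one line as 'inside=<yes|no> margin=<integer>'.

d = (12, -8),  |d|² = 208;  R = 4+5 = 9,  c = 208−9² = 127
v_rel = (6, -11),  |v_rel|² = 157;  v_rel·d = (6)·(12) + (-11)·(-8) = 160
157·t² − 320·t + 127 = 0  ⇒  m = 160² − 157·127 = 5661
m = 5661 > 0,  v_rel·d = 160 > 0  ⇒  inside

inside=yes margin=5661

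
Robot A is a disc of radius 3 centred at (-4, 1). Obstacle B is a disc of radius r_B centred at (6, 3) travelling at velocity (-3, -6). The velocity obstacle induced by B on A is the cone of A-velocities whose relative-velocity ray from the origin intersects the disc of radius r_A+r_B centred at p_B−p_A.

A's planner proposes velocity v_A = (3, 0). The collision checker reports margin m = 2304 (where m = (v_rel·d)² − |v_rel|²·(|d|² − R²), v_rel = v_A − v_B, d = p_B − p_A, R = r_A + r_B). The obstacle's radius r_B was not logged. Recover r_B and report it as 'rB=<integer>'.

m = 2304
d = (10, 2);  v_rel = (6, 6),  |v_rel|² = 72
v_rel×d = (6)·(2) − (6)·(10) = -48
since m = R²·72 − (-48)²:  R² = (2304 + 2304) / 72 = 64
R = √64 = 8  ⇒  r_B = 8 − 3 = 5

rB=5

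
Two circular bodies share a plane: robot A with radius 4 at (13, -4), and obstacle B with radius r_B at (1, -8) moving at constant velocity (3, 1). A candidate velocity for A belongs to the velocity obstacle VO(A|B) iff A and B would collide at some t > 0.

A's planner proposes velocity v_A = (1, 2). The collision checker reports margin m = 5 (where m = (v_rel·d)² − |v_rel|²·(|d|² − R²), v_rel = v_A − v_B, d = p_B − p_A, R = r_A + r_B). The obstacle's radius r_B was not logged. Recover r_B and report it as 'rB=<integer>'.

m = 5
d = (-12, -4);  v_rel = (-2, 1),  |v_rel|² = 5
v_rel×d = (-2)·(-4) − (1)·(-12) = 20
since m = R²·5 − 20²:  R² = (400 + 5) / 5 = 81
R = √81 = 9  ⇒  r_B = 9 − 4 = 5

rB=5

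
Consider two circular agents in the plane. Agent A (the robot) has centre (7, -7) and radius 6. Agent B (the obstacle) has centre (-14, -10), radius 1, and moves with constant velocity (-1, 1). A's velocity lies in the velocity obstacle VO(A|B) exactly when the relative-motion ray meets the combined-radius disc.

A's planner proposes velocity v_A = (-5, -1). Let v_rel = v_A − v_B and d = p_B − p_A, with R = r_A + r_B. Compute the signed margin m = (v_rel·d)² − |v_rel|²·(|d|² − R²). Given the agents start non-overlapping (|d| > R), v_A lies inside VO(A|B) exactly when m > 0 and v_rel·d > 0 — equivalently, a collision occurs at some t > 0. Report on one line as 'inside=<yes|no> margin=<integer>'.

d = (-21, -3),  |d|² = 450;  R = 6+1 = 7,  c = 450−7² = 401
v_rel = (-4, -2),  |v_rel|² = 20;  v_rel·d = (-4)·(-21) + (-2)·(-3) = 90
20·t² − 180·t + 401 = 0  ⇒  m = 90² − 20·401 = 80
m = 80 > 0,  v_rel·d = 90 > 0  ⇒  inside

inside=yes margin=80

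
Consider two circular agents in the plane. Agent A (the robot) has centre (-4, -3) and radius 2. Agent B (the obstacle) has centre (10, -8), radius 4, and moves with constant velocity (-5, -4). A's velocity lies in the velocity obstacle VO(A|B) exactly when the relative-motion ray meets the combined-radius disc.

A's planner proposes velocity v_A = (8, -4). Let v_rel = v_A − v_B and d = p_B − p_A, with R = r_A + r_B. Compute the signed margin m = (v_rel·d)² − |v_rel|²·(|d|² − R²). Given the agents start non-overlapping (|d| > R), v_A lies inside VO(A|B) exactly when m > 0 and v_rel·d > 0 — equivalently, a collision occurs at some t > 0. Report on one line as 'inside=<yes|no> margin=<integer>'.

d = (14, -5),  |d|² = 221;  R = 2+4 = 6,  c = 221−6² = 185
v_rel = (13, 0),  |v_rel|² = 169;  v_rel·d = (13)·(14) + (0)·(-5) = 182
169·t² − 364·t + 185 = 0  ⇒  m = 182² − 169·185 = 1859
m = 1859 > 0,  v_rel·d = 182 > 0  ⇒  inside

inside=yes margin=1859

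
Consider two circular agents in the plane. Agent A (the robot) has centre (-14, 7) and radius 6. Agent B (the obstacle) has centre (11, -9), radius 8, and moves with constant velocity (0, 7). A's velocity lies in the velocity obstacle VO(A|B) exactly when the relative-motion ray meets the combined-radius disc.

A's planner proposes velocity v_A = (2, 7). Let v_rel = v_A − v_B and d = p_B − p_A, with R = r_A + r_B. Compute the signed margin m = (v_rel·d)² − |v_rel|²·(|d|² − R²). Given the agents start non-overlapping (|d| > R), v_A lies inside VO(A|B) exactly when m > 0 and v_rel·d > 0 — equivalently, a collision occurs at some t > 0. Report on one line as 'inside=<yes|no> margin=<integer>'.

d = (25, -16),  |d|² = 881;  R = 6+8 = 14,  c = 881−14² = 685
v_rel = (2, 0),  |v_rel|² = 4;  v_rel·d = (2)·(25) + (0)·(-16) = 50
4·t² − 100·t + 685 = 0  ⇒  m = 50² − 4·685 = -240
m = -240 < 0,  v_rel·d = 50 > 0  ⇒  outside

inside=no margin=-240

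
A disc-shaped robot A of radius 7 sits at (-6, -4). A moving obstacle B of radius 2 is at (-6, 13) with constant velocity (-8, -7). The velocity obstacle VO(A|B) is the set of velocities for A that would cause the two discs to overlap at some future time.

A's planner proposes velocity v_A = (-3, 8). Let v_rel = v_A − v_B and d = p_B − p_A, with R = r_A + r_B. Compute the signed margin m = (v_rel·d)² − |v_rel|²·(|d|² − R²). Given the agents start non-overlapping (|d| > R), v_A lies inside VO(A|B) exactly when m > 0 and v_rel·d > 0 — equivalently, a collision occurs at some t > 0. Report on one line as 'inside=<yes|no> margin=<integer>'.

d = (0, 17),  |d|² = 289;  R = 7+2 = 9,  c = 289−9² = 208
v_rel = (5, 15),  |v_rel|² = 250;  v_rel·d = (5)·(0) + (15)·(17) = 255
250·t² − 510·t + 208 = 0  ⇒  m = 255² − 250·208 = 13025
m = 13025 > 0,  v_rel·d = 255 > 0  ⇒  inside

inside=yes margin=13025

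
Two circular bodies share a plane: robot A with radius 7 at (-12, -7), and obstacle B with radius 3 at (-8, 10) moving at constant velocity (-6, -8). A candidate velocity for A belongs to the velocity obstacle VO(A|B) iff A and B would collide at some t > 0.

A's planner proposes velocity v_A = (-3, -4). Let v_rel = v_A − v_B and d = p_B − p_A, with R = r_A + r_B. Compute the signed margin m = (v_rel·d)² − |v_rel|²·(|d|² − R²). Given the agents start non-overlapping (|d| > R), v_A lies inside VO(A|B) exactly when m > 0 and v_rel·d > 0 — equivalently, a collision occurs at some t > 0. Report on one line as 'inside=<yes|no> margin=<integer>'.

d = (4, 17),  |d|² = 305;  R = 7+3 = 10,  c = 305−10² = 205
v_rel = (3, 4),  |v_rel|² = 25;  v_rel·d = (3)·(4) + (4)·(17) = 80
25·t² − 160·t + 205 = 0  ⇒  m = 80² − 25·205 = 1275
m = 1275 > 0,  v_rel·d = 80 > 0  ⇒  inside

inside=yes margin=1275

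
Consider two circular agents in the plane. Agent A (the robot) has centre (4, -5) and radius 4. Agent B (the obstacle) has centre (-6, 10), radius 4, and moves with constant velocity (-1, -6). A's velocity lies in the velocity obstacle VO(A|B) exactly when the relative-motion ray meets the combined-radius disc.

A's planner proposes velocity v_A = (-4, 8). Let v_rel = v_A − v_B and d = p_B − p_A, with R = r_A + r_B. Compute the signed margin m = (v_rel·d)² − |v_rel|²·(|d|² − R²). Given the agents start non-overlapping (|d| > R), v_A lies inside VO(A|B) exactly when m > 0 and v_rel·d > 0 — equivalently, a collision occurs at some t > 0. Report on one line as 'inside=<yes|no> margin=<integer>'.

d = (-10, 15),  |d|² = 325;  R = 4+4 = 8,  c = 325−8² = 261
v_rel = (-3, 14),  |v_rel|² = 205;  v_rel·d = (-3)·(-10) + (14)·(15) = 240
205·t² − 480·t + 261 = 0  ⇒  m = 240² − 205·261 = 4095
m = 4095 > 0,  v_rel·d = 240 > 0  ⇒  inside

inside=yes margin=4095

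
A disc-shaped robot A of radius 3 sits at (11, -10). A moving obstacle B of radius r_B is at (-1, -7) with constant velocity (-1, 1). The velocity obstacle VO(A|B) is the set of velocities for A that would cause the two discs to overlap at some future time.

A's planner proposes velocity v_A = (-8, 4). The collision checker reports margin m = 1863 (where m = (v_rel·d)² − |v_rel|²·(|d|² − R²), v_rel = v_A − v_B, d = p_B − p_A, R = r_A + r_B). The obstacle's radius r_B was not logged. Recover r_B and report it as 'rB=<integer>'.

m = 1863
d = (-12, 3);  v_rel = (-7, 3),  |v_rel|² = 58
v_rel×d = (-7)·(3) − (3)·(-12) = 15
since m = R²·58 − 15²:  R² = (225 + 1863) / 58 = 36
R = √36 = 6  ⇒  r_B = 6 − 3 = 3

rB=3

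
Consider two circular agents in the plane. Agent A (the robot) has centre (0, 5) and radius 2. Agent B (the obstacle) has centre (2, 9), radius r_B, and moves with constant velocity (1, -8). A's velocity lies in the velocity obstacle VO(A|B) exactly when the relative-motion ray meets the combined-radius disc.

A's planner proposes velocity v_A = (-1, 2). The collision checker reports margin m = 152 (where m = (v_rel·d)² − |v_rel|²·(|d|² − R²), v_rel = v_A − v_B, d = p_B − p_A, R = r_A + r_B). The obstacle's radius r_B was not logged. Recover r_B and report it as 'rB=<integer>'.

m = 152
d = (2, 4);  v_rel = (-2, 10),  |v_rel|² = 104
v_rel×d = (-2)·(4) − (10)·(2) = -28
since m = R²·104 − (-28)²:  R² = (784 + 152) / 104 = 9
R = √9 = 3  ⇒  r_B = 3 − 2 = 1

rB=1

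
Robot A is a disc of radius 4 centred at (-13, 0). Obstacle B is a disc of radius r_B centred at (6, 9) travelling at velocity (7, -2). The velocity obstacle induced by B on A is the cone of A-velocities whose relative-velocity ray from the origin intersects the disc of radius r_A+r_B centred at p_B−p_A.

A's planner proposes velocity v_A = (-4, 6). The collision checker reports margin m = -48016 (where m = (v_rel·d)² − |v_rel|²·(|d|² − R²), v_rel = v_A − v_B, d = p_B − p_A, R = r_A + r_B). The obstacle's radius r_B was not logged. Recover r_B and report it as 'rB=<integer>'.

m = -48016
d = (19, 9);  v_rel = (-11, 8),  |v_rel|² = 185
v_rel×d = (-11)·(9) − (8)·(19) = -251
since m = R²·185 − (-251)²:  R² = (63001 + -48016) / 185 = 81
R = √81 = 9  ⇒  r_B = 9 − 4 = 5

rB=5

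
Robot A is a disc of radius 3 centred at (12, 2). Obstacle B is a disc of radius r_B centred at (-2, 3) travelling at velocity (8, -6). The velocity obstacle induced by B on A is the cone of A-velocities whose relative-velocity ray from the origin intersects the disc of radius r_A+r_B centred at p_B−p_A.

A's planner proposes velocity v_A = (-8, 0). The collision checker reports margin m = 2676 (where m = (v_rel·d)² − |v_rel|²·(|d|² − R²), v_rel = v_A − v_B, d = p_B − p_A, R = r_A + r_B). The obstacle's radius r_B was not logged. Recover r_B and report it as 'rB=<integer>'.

m = 2676
d = (-14, 1);  v_rel = (-16, 6),  |v_rel|² = 292
v_rel×d = (-16)·(1) − (6)·(-14) = 68
since m = R²·292 − 68²:  R² = (4624 + 2676) / 292 = 25
R = √25 = 5  ⇒  r_B = 5 − 3 = 2

rB=2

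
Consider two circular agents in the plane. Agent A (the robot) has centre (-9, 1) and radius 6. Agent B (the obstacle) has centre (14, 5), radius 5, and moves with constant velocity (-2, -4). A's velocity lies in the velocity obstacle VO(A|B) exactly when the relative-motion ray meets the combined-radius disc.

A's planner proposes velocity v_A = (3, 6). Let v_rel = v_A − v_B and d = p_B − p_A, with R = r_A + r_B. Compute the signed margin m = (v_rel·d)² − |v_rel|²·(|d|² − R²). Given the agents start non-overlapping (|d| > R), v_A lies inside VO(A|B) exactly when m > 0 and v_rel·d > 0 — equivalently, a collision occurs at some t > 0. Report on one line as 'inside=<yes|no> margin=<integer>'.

d = (23, 4),  |d|² = 545;  R = 6+5 = 11,  c = 545−11² = 424
v_rel = (5, 10),  |v_rel|² = 125;  v_rel·d = (5)·(23) + (10)·(4) = 155
125·t² − 310·t + 424 = 0  ⇒  m = 155² − 125·424 = -28975
m = -28975 < 0,  v_rel·d = 155 > 0  ⇒  outside

inside=no margin=-28975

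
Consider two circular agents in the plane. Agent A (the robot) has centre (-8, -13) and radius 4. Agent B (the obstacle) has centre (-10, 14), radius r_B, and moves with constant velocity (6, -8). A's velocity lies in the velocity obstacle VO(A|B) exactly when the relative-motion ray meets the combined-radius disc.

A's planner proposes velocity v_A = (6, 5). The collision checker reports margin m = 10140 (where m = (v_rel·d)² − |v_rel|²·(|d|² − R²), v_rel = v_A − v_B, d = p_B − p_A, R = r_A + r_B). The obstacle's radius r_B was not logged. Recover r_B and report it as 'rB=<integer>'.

m = 10140
d = (-2, 27);  v_rel = (0, 13),  |v_rel|² = 169
v_rel×d = (0)·(27) − (13)·(-2) = 26
since m = R²·169 − 26²:  R² = (676 + 10140) / 169 = 64
R = √64 = 8  ⇒  r_B = 8 − 4 = 4

rB=4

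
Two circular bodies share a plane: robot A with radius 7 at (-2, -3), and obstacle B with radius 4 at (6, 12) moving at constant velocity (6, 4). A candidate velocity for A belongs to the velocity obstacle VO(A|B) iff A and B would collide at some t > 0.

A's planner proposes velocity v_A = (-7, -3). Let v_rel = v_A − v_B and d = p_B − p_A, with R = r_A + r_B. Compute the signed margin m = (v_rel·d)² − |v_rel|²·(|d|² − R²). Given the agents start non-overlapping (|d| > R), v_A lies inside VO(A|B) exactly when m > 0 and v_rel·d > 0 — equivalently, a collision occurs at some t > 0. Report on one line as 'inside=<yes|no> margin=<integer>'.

d = (8, 15),  |d|² = 289;  R = 7+4 = 11,  c = 289−11² = 168
v_rel = (-13, -7),  |v_rel|² = 218;  v_rel·d = (-13)·(8) + (-7)·(15) = -209
218·t² + 418·t + 168 = 0  ⇒  m = (-209)² − 218·168 = 7057
m = 7057 > 0,  v_rel·d = -209 < 0  ⇒  outside

inside=no margin=7057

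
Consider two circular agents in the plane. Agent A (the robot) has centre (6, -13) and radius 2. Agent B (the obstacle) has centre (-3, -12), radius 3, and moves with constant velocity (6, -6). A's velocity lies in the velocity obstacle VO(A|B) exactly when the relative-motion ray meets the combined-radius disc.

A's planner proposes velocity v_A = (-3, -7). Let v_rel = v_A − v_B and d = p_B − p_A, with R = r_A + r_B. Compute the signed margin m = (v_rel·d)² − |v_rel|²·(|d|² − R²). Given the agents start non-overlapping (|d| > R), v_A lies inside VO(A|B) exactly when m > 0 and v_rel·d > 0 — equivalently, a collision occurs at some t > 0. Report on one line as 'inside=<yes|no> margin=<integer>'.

d = (-9, 1),  |d|² = 82;  R = 2+3 = 5,  c = 82−5² = 57
v_rel = (-9, -1),  |v_rel|² = 82;  v_rel·d = (-9)·(-9) + (-1)·(1) = 80
82·t² − 160·t + 57 = 0  ⇒  m = 80² − 82·57 = 1726
m = 1726 > 0,  v_rel·d = 80 > 0  ⇒  inside

inside=yes margin=1726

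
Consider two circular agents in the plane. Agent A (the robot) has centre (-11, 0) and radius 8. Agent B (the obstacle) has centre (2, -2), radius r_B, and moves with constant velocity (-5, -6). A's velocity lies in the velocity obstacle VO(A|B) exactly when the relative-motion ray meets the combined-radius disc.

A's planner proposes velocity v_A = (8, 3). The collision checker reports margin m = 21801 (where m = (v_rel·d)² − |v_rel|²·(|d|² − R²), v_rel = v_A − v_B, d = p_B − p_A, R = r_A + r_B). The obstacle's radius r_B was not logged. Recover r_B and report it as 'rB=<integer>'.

m = 21801
d = (13, -2);  v_rel = (13, 9),  |v_rel|² = 250
v_rel×d = (13)·(-2) − (9)·(13) = -143
since m = R²·250 − (-143)²:  R² = (20449 + 21801) / 250 = 169
R = √169 = 13  ⇒  r_B = 13 − 8 = 5

rB=5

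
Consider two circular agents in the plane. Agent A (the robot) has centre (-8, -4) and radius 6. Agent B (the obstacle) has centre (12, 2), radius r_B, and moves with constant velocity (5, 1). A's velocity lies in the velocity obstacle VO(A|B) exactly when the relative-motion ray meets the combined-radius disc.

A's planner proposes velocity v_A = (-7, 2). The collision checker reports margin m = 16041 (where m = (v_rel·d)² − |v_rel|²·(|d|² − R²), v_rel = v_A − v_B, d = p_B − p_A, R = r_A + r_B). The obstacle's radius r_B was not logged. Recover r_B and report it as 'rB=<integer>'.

m = 16041
d = (20, 6);  v_rel = (-12, 1),  |v_rel|² = 145
v_rel×d = (-12)·(6) − (1)·(20) = -92
since m = R²·145 − (-92)²:  R² = (8464 + 16041) / 145 = 169
R = √169 = 13  ⇒  r_B = 13 − 6 = 7

rB=7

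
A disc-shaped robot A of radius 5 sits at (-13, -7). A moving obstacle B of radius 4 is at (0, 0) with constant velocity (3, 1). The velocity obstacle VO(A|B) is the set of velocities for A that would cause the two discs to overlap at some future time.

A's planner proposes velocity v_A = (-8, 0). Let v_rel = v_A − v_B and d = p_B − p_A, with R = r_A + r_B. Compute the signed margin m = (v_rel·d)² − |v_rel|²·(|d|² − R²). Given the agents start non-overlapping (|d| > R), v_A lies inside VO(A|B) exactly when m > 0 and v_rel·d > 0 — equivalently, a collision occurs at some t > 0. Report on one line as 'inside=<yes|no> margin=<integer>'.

d = (13, 7),  |d|² = 218;  R = 5+4 = 9,  c = 218−9² = 137
v_rel = (-11, -1),  |v_rel|² = 122;  v_rel·d = (-11)·(13) + (-1)·(7) = -150
122·t² + 300·t + 137 = 0  ⇒  m = (-150)² − 122·137 = 5786
m = 5786 > 0,  v_rel·d = -150 < 0  ⇒  outside

inside=no margin=5786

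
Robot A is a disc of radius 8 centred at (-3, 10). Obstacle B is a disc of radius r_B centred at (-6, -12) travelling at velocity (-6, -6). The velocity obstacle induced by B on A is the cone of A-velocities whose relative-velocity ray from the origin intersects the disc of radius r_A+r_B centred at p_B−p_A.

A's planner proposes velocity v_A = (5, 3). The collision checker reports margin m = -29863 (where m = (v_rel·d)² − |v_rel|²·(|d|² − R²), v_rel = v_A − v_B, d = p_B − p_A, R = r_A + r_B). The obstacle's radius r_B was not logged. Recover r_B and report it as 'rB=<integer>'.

m = -29863
d = (-3, -22);  v_rel = (11, 9),  |v_rel|² = 202
v_rel×d = (11)·(-22) − (9)·(-3) = -215
since m = R²·202 − (-215)²:  R² = (46225 + -29863) / 202 = 81
R = √81 = 9  ⇒  r_B = 9 − 8 = 1

rB=1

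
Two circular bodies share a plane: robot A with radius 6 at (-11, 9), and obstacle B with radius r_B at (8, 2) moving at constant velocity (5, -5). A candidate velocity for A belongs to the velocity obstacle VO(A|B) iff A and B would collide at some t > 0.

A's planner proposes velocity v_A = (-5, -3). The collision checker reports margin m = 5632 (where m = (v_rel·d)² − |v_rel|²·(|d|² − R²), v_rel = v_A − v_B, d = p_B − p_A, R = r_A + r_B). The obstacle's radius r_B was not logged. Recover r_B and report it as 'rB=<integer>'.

m = 5632
d = (19, -7);  v_rel = (-10, 2),  |v_rel|² = 104
v_rel×d = (-10)·(-7) − (2)·(19) = 32
since m = R²·104 − 32²:  R² = (1024 + 5632) / 104 = 64
R = √64 = 8  ⇒  r_B = 8 − 6 = 2

rB=2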